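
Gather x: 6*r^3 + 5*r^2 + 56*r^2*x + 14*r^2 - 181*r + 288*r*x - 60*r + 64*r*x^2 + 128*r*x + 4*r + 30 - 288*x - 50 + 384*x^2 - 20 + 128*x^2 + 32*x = 6*r^3 + 19*r^2 - 237*r + x^2*(64*r + 512) + x*(56*r^2 + 416*r - 256) - 40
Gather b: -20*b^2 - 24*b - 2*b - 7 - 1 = -20*b^2 - 26*b - 8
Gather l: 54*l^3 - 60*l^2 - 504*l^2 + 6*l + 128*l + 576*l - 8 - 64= 54*l^3 - 564*l^2 + 710*l - 72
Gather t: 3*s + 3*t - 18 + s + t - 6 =4*s + 4*t - 24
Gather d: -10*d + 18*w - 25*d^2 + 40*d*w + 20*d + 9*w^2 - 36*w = -25*d^2 + d*(40*w + 10) + 9*w^2 - 18*w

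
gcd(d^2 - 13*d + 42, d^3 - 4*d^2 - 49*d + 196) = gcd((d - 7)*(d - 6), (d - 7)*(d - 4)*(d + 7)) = d - 7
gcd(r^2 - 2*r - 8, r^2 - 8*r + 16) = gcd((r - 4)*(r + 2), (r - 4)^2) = r - 4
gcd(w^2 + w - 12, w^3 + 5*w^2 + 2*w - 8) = w + 4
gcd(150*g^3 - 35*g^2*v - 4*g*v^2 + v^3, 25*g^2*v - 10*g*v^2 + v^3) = 25*g^2 - 10*g*v + v^2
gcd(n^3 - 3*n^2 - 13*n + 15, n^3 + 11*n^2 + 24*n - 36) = n - 1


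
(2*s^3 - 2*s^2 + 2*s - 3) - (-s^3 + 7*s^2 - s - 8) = 3*s^3 - 9*s^2 + 3*s + 5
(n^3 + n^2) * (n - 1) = n^4 - n^2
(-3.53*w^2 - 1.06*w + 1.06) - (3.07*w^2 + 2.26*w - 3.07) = -6.6*w^2 - 3.32*w + 4.13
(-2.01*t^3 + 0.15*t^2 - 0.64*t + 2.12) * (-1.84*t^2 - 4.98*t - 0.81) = 3.6984*t^5 + 9.7338*t^4 + 2.0587*t^3 - 0.8351*t^2 - 10.0392*t - 1.7172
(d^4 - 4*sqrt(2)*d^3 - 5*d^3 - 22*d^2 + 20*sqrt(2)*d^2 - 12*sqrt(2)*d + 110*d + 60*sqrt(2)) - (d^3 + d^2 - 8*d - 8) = d^4 - 6*d^3 - 4*sqrt(2)*d^3 - 23*d^2 + 20*sqrt(2)*d^2 - 12*sqrt(2)*d + 118*d + 8 + 60*sqrt(2)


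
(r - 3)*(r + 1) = r^2 - 2*r - 3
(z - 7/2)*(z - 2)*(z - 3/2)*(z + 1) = z^4 - 6*z^3 + 33*z^2/4 + 19*z/4 - 21/2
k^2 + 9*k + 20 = (k + 4)*(k + 5)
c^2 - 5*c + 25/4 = (c - 5/2)^2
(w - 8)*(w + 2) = w^2 - 6*w - 16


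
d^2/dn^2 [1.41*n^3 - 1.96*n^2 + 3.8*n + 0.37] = 8.46*n - 3.92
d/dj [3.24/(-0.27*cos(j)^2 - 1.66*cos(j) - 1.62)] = -(1.7496*cos(j) + 5.3784)*sin(j)/(0.27*cos(j)^2 + 1.66*cos(j) + 1.62)^2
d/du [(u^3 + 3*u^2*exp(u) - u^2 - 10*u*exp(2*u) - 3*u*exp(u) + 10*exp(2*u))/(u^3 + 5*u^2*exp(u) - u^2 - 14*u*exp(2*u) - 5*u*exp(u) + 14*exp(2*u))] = 2*(1 - u)*exp(u)/(u^2 + 14*u*exp(u) + 49*exp(2*u))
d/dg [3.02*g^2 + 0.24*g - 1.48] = 6.04*g + 0.24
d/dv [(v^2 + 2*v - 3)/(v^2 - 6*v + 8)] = 2*(-4*v^2 + 11*v - 1)/(v^4 - 12*v^3 + 52*v^2 - 96*v + 64)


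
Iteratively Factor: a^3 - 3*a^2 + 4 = (a - 2)*(a^2 - a - 2) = (a - 2)*(a + 1)*(a - 2)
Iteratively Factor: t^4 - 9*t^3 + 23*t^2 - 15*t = (t)*(t^3 - 9*t^2 + 23*t - 15) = t*(t - 1)*(t^2 - 8*t + 15) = t*(t - 5)*(t - 1)*(t - 3)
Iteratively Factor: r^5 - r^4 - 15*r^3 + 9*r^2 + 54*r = (r + 3)*(r^4 - 4*r^3 - 3*r^2 + 18*r) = (r - 3)*(r + 3)*(r^3 - r^2 - 6*r) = (r - 3)^2*(r + 3)*(r^2 + 2*r) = r*(r - 3)^2*(r + 3)*(r + 2)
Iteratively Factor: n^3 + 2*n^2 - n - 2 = (n + 2)*(n^2 - 1) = (n - 1)*(n + 2)*(n + 1)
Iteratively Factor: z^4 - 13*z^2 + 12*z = (z)*(z^3 - 13*z + 12) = z*(z - 3)*(z^2 + 3*z - 4) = z*(z - 3)*(z + 4)*(z - 1)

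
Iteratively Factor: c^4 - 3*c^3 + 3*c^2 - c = (c - 1)*(c^3 - 2*c^2 + c) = c*(c - 1)*(c^2 - 2*c + 1) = c*(c - 1)^2*(c - 1)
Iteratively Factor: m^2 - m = (m - 1)*(m)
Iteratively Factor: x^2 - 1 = (x + 1)*(x - 1)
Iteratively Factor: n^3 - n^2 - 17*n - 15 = (n + 3)*(n^2 - 4*n - 5) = (n + 1)*(n + 3)*(n - 5)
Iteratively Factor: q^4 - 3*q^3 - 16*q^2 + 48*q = (q - 4)*(q^3 + q^2 - 12*q) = (q - 4)*(q - 3)*(q^2 + 4*q) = q*(q - 4)*(q - 3)*(q + 4)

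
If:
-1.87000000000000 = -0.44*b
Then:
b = 4.25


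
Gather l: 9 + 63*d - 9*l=63*d - 9*l + 9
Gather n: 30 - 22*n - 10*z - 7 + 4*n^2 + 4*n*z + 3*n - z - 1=4*n^2 + n*(4*z - 19) - 11*z + 22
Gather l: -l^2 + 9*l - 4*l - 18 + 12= -l^2 + 5*l - 6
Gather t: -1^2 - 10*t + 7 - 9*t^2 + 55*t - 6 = -9*t^2 + 45*t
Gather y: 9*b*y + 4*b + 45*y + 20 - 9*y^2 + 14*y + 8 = 4*b - 9*y^2 + y*(9*b + 59) + 28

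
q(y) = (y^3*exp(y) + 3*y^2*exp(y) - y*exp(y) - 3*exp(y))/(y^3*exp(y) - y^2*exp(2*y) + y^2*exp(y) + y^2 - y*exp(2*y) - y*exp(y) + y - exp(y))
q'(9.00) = 0.00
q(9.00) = 0.00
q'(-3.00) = 0.08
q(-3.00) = 0.00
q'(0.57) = -3.46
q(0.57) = 1.13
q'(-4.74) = -0.01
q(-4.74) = -0.02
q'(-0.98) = 2.52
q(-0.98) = 1.75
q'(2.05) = 0.18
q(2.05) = -0.43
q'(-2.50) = 0.23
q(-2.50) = 0.07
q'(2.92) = 0.18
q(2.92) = -0.24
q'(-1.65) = 1.08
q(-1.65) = 0.55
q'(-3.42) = 0.02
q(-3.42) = -0.02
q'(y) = (y^3*exp(y) + 3*y^2*exp(y) - y*exp(y) - 3*exp(y))*(-y^3*exp(y) + 2*y^2*exp(2*y) - 4*y^2*exp(y) + 4*y*exp(2*y) - y*exp(y) - 2*y + exp(2*y) + 2*exp(y) - 1)/(y^3*exp(y) - y^2*exp(2*y) + y^2*exp(y) + y^2 - y*exp(2*y) - y*exp(y) + y - exp(y))^2 + (y^3*exp(y) + 6*y^2*exp(y) + 5*y*exp(y) - 4*exp(y))/(y^3*exp(y) - y^2*exp(2*y) + y^2*exp(y) + y^2 - y*exp(2*y) - y*exp(y) + y - exp(y)) = (y^3*exp(2*y) + y^3 + y^2*exp(2*y) - 2*y^2*exp(y) + 3*y^2 - 3*y*exp(2*y) + 4*y*exp(y) - 3*y - 3*exp(2*y) - 2*exp(y) + 3)*exp(y)/(y^4*exp(2*y) - 2*y^3*exp(3*y) + 2*y^3*exp(y) + y^2*exp(4*y) - 4*y^2*exp(2*y) + y^2 + 2*y*exp(3*y) - 2*y*exp(y) + exp(2*y))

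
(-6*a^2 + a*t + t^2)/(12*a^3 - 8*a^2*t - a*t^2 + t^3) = 1/(-2*a + t)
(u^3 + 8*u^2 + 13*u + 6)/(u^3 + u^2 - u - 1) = (u + 6)/(u - 1)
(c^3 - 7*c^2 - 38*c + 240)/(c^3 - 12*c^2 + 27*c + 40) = (c + 6)/(c + 1)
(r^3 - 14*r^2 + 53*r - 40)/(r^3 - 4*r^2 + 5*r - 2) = (r^2 - 13*r + 40)/(r^2 - 3*r + 2)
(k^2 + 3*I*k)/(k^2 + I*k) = (k + 3*I)/(k + I)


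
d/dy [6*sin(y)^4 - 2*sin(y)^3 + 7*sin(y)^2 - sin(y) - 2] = (24*sin(y)^3 - 6*sin(y)^2 + 14*sin(y) - 1)*cos(y)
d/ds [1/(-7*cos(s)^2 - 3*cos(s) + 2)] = -(14*cos(s) + 3)*sin(s)/(7*cos(s)^2 + 3*cos(s) - 2)^2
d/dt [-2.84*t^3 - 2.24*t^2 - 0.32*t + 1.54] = -8.52*t^2 - 4.48*t - 0.32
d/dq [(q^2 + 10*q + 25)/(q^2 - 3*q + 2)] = (-13*q^2 - 46*q + 95)/(q^4 - 6*q^3 + 13*q^2 - 12*q + 4)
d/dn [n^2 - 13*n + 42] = 2*n - 13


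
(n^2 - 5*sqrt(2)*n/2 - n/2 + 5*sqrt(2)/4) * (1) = n^2 - 5*sqrt(2)*n/2 - n/2 + 5*sqrt(2)/4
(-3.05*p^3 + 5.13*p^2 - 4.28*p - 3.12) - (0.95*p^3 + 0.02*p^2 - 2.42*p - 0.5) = -4.0*p^3 + 5.11*p^2 - 1.86*p - 2.62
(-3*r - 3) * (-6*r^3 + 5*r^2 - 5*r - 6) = 18*r^4 + 3*r^3 + 33*r + 18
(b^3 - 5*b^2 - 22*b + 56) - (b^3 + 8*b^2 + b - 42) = -13*b^2 - 23*b + 98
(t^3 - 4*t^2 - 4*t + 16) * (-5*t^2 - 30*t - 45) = -5*t^5 - 10*t^4 + 95*t^3 + 220*t^2 - 300*t - 720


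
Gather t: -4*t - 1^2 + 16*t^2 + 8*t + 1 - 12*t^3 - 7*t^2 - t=-12*t^3 + 9*t^2 + 3*t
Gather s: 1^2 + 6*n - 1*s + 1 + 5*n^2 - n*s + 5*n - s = 5*n^2 + 11*n + s*(-n - 2) + 2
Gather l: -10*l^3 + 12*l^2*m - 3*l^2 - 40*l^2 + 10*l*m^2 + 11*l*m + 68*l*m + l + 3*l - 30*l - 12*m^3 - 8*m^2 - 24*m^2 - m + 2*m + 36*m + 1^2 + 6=-10*l^3 + l^2*(12*m - 43) + l*(10*m^2 + 79*m - 26) - 12*m^3 - 32*m^2 + 37*m + 7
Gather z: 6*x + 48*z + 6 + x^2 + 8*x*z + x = x^2 + 7*x + z*(8*x + 48) + 6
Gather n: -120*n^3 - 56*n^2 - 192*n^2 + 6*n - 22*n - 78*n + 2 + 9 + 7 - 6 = -120*n^3 - 248*n^2 - 94*n + 12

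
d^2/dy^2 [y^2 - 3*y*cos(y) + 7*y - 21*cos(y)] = 3*y*cos(y) + 6*sin(y) + 21*cos(y) + 2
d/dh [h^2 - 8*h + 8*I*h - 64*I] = 2*h - 8 + 8*I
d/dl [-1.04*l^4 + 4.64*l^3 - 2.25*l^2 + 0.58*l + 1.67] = -4.16*l^3 + 13.92*l^2 - 4.5*l + 0.58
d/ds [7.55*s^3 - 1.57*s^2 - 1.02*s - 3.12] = 22.65*s^2 - 3.14*s - 1.02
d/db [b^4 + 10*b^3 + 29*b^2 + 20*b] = 4*b^3 + 30*b^2 + 58*b + 20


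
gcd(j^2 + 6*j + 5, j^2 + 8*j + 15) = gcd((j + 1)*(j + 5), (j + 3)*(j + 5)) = j + 5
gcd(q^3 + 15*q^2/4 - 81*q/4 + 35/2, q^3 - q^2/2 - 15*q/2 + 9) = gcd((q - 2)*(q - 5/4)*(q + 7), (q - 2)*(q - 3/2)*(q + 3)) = q - 2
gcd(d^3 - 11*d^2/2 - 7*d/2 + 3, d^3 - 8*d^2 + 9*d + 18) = d^2 - 5*d - 6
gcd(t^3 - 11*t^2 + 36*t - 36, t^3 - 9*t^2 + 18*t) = t^2 - 9*t + 18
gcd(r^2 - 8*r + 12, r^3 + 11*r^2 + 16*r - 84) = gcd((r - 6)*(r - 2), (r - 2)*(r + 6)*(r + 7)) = r - 2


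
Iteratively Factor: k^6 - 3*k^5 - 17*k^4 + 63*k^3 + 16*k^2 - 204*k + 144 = (k - 2)*(k^5 - k^4 - 19*k^3 + 25*k^2 + 66*k - 72) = (k - 2)*(k + 2)*(k^4 - 3*k^3 - 13*k^2 + 51*k - 36) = (k - 2)*(k - 1)*(k + 2)*(k^3 - 2*k^2 - 15*k + 36) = (k - 3)*(k - 2)*(k - 1)*(k + 2)*(k^2 + k - 12) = (k - 3)^2*(k - 2)*(k - 1)*(k + 2)*(k + 4)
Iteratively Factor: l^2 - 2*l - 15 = (l - 5)*(l + 3)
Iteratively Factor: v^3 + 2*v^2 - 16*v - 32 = (v - 4)*(v^2 + 6*v + 8) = (v - 4)*(v + 2)*(v + 4)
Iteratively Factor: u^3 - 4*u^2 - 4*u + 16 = (u + 2)*(u^2 - 6*u + 8) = (u - 4)*(u + 2)*(u - 2)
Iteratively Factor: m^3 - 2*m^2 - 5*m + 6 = (m - 1)*(m^2 - m - 6) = (m - 1)*(m + 2)*(m - 3)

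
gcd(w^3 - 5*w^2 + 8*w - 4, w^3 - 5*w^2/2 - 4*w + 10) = w - 2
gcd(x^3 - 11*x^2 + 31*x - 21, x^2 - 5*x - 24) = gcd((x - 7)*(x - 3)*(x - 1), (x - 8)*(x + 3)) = 1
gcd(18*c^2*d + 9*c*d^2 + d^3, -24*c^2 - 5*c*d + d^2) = 3*c + d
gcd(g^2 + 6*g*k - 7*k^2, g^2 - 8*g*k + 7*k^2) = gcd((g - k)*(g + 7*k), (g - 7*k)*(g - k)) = g - k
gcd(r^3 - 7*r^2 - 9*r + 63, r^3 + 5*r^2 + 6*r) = r + 3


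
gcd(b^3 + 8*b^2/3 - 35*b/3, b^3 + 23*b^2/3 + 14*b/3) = b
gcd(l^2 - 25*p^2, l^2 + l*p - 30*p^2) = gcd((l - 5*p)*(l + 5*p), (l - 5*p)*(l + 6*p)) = -l + 5*p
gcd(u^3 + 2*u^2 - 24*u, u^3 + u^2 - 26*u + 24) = u^2 + 2*u - 24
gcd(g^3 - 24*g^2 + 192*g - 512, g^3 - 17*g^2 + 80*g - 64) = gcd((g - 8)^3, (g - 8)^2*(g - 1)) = g^2 - 16*g + 64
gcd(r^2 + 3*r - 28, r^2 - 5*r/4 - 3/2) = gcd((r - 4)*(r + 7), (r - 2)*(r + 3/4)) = 1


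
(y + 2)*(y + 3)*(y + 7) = y^3 + 12*y^2 + 41*y + 42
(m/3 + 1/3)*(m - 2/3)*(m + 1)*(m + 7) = m^4/3 + 25*m^3/9 + 3*m^2 - m - 14/9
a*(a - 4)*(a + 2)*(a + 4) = a^4 + 2*a^3 - 16*a^2 - 32*a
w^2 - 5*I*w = w*(w - 5*I)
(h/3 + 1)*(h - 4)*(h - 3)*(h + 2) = h^4/3 - 2*h^3/3 - 17*h^2/3 + 6*h + 24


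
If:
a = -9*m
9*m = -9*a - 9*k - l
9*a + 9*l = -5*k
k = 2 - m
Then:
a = -1368/643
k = 1134/643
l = 738/643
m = 152/643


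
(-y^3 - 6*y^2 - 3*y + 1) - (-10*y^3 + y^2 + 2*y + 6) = 9*y^3 - 7*y^2 - 5*y - 5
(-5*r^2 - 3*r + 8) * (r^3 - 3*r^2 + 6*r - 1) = -5*r^5 + 12*r^4 - 13*r^3 - 37*r^2 + 51*r - 8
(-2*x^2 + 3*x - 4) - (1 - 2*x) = -2*x^2 + 5*x - 5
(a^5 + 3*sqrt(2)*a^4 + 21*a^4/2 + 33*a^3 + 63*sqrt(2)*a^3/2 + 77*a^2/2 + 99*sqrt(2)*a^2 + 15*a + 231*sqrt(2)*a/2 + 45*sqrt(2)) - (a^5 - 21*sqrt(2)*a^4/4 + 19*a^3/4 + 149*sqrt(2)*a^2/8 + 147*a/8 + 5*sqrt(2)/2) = 21*a^4/2 + 33*sqrt(2)*a^4/4 + 113*a^3/4 + 63*sqrt(2)*a^3/2 + 77*a^2/2 + 643*sqrt(2)*a^2/8 - 27*a/8 + 231*sqrt(2)*a/2 + 85*sqrt(2)/2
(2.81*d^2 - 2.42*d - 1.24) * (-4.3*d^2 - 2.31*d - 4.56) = -12.083*d^4 + 3.9149*d^3 - 1.8914*d^2 + 13.8996*d + 5.6544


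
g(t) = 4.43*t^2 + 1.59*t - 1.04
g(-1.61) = 7.88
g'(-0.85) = -5.94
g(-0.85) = 0.81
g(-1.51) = 6.66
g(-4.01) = 63.82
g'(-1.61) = -12.67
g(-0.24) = -1.17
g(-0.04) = -1.10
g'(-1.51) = -11.79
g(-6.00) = 148.90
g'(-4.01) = -33.94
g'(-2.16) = -17.55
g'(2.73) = 25.78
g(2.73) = 36.32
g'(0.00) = 1.59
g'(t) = 8.86*t + 1.59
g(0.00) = -1.04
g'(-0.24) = -0.54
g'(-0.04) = 1.24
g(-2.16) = 16.19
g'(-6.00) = -51.57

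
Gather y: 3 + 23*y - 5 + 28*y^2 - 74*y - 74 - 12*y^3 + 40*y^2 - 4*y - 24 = -12*y^3 + 68*y^2 - 55*y - 100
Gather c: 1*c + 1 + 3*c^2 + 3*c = 3*c^2 + 4*c + 1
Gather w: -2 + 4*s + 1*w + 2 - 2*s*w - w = -2*s*w + 4*s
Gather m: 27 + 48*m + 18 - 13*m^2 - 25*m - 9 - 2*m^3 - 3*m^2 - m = -2*m^3 - 16*m^2 + 22*m + 36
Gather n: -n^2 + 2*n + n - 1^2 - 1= -n^2 + 3*n - 2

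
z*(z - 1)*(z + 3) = z^3 + 2*z^2 - 3*z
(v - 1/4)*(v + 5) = v^2 + 19*v/4 - 5/4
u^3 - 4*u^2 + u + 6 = (u - 3)*(u - 2)*(u + 1)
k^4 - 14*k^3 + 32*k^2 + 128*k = k*(k - 8)^2*(k + 2)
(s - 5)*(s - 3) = s^2 - 8*s + 15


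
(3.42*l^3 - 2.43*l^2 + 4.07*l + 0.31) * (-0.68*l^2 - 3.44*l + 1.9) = -2.3256*l^5 - 10.1124*l^4 + 12.0896*l^3 - 18.8286*l^2 + 6.6666*l + 0.589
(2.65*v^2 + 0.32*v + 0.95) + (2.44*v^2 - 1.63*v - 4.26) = 5.09*v^2 - 1.31*v - 3.31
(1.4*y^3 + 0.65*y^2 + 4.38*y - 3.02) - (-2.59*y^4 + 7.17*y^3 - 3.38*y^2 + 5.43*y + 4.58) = 2.59*y^4 - 5.77*y^3 + 4.03*y^2 - 1.05*y - 7.6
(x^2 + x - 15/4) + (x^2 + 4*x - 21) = 2*x^2 + 5*x - 99/4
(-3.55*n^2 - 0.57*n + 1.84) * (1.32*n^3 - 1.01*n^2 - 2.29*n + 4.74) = -4.686*n^5 + 2.8331*n^4 + 11.134*n^3 - 17.3801*n^2 - 6.9154*n + 8.7216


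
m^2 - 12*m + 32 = (m - 8)*(m - 4)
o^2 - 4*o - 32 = (o - 8)*(o + 4)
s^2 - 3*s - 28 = (s - 7)*(s + 4)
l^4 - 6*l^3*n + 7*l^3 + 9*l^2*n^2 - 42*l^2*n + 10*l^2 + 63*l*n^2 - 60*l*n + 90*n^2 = (l + 2)*(l + 5)*(l - 3*n)^2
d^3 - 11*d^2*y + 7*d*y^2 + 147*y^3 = (d - 7*y)^2*(d + 3*y)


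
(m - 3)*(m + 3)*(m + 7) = m^3 + 7*m^2 - 9*m - 63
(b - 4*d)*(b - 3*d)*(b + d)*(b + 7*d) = b^4 + b^3*d - 37*b^2*d^2 + 47*b*d^3 + 84*d^4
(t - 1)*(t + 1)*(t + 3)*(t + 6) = t^4 + 9*t^3 + 17*t^2 - 9*t - 18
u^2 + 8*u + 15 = (u + 3)*(u + 5)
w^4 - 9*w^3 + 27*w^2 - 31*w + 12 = (w - 4)*(w - 3)*(w - 1)^2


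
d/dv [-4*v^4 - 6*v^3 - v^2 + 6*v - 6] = -16*v^3 - 18*v^2 - 2*v + 6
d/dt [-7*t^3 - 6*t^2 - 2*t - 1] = -21*t^2 - 12*t - 2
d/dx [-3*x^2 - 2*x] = -6*x - 2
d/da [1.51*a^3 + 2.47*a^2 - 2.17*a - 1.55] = 4.53*a^2 + 4.94*a - 2.17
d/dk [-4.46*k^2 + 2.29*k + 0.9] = 2.29 - 8.92*k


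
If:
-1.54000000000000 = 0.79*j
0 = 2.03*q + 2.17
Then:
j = -1.95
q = -1.07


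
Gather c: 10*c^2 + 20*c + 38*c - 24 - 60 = 10*c^2 + 58*c - 84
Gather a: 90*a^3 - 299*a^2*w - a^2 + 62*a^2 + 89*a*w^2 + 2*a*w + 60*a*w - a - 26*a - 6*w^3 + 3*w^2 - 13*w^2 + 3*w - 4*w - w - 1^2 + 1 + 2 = 90*a^3 + a^2*(61 - 299*w) + a*(89*w^2 + 62*w - 27) - 6*w^3 - 10*w^2 - 2*w + 2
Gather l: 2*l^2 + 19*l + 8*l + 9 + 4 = 2*l^2 + 27*l + 13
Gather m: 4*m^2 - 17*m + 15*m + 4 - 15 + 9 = 4*m^2 - 2*m - 2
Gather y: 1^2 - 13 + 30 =18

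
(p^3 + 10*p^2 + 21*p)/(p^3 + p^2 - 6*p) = (p + 7)/(p - 2)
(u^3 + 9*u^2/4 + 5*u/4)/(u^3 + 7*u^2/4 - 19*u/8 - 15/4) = 2*u*(u + 1)/(2*u^2 + u - 6)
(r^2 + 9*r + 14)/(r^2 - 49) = (r + 2)/(r - 7)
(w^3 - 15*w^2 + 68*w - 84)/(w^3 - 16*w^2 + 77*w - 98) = (w - 6)/(w - 7)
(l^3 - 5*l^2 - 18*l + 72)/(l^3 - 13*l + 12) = (l - 6)/(l - 1)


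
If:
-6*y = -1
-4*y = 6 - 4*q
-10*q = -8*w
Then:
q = 5/3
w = 25/12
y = 1/6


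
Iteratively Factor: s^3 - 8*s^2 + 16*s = (s)*(s^2 - 8*s + 16) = s*(s - 4)*(s - 4)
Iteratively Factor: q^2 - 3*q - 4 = (q + 1)*(q - 4)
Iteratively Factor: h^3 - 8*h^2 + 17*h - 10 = (h - 5)*(h^2 - 3*h + 2) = (h - 5)*(h - 2)*(h - 1)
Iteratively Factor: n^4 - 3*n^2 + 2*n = (n)*(n^3 - 3*n + 2) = n*(n - 1)*(n^2 + n - 2) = n*(n - 1)*(n + 2)*(n - 1)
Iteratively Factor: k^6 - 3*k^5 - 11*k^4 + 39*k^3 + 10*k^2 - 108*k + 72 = (k - 2)*(k^5 - k^4 - 13*k^3 + 13*k^2 + 36*k - 36) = (k - 2)^2*(k^4 + k^3 - 11*k^2 - 9*k + 18) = (k - 2)^2*(k + 3)*(k^3 - 2*k^2 - 5*k + 6) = (k - 2)^2*(k - 1)*(k + 3)*(k^2 - k - 6) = (k - 2)^2*(k - 1)*(k + 2)*(k + 3)*(k - 3)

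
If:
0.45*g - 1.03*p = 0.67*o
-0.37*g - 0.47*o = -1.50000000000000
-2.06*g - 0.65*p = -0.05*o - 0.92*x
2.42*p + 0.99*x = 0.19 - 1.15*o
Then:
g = 0.73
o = 2.61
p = -1.38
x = 0.53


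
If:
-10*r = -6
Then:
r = 3/5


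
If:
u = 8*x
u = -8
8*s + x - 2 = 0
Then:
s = 3/8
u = -8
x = -1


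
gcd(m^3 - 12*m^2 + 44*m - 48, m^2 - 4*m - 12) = m - 6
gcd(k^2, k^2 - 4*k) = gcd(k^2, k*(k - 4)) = k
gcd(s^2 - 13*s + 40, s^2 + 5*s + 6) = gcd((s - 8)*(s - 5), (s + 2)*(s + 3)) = 1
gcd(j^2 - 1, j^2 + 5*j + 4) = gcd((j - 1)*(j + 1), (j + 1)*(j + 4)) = j + 1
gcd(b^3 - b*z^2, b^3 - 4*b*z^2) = b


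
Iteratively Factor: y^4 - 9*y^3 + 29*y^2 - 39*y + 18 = (y - 1)*(y^3 - 8*y^2 + 21*y - 18) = (y - 3)*(y - 1)*(y^2 - 5*y + 6) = (y - 3)^2*(y - 1)*(y - 2)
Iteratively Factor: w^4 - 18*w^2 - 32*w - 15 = (w + 1)*(w^3 - w^2 - 17*w - 15) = (w + 1)^2*(w^2 - 2*w - 15) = (w - 5)*(w + 1)^2*(w + 3)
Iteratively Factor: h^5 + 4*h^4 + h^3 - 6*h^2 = (h - 1)*(h^4 + 5*h^3 + 6*h^2) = h*(h - 1)*(h^3 + 5*h^2 + 6*h) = h*(h - 1)*(h + 2)*(h^2 + 3*h) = h*(h - 1)*(h + 2)*(h + 3)*(h)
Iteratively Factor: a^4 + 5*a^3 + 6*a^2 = (a)*(a^3 + 5*a^2 + 6*a) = a*(a + 2)*(a^2 + 3*a) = a*(a + 2)*(a + 3)*(a)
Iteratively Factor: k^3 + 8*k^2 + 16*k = (k + 4)*(k^2 + 4*k) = (k + 4)^2*(k)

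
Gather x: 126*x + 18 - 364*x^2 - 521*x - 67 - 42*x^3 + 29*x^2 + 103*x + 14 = -42*x^3 - 335*x^2 - 292*x - 35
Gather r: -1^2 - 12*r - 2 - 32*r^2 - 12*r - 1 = -32*r^2 - 24*r - 4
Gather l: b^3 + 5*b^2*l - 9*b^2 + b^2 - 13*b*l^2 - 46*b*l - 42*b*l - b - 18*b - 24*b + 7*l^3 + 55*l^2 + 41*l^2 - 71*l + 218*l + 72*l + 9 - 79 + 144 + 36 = b^3 - 8*b^2 - 43*b + 7*l^3 + l^2*(96 - 13*b) + l*(5*b^2 - 88*b + 219) + 110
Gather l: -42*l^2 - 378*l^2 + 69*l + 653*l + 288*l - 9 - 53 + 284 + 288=-420*l^2 + 1010*l + 510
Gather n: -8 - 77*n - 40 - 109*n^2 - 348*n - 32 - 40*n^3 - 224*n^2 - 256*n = -40*n^3 - 333*n^2 - 681*n - 80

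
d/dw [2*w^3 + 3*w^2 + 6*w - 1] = 6*w^2 + 6*w + 6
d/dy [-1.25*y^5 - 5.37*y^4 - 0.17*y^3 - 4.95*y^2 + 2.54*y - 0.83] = -6.25*y^4 - 21.48*y^3 - 0.51*y^2 - 9.9*y + 2.54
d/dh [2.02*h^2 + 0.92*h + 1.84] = 4.04*h + 0.92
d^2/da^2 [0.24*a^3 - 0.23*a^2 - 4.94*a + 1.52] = 1.44*a - 0.46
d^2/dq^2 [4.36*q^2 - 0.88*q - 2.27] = 8.72000000000000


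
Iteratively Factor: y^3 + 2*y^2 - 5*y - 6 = (y + 1)*(y^2 + y - 6) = (y - 2)*(y + 1)*(y + 3)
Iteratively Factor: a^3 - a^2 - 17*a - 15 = (a - 5)*(a^2 + 4*a + 3) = (a - 5)*(a + 1)*(a + 3)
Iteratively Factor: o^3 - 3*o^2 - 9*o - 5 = (o - 5)*(o^2 + 2*o + 1) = (o - 5)*(o + 1)*(o + 1)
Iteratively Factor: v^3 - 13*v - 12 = (v + 1)*(v^2 - v - 12) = (v + 1)*(v + 3)*(v - 4)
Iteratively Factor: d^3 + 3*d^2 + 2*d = (d)*(d^2 + 3*d + 2) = d*(d + 2)*(d + 1)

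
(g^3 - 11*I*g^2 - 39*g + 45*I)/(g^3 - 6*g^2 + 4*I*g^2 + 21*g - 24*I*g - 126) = (g^2 - 8*I*g - 15)/(g^2 + g*(-6 + 7*I) - 42*I)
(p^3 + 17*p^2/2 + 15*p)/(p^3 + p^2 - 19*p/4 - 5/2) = 2*p*(p + 6)/(2*p^2 - 3*p - 2)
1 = 1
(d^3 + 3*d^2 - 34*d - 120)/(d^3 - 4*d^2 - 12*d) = (d^2 + 9*d + 20)/(d*(d + 2))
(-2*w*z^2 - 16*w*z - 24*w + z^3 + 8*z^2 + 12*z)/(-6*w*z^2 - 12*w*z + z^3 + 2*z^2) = (-2*w*z - 12*w + z^2 + 6*z)/(z*(-6*w + z))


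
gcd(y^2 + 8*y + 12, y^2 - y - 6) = y + 2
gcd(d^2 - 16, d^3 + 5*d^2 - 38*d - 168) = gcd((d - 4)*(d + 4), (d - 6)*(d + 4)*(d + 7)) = d + 4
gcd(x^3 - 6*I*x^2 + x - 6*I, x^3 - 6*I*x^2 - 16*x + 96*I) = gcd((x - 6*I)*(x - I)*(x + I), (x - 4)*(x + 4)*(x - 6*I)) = x - 6*I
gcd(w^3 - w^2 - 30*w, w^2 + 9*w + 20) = w + 5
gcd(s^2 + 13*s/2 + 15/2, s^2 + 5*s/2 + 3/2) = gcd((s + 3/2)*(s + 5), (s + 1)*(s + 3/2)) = s + 3/2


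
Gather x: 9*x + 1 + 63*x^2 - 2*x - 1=63*x^2 + 7*x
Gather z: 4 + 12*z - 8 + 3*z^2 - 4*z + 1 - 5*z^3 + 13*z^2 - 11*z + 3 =-5*z^3 + 16*z^2 - 3*z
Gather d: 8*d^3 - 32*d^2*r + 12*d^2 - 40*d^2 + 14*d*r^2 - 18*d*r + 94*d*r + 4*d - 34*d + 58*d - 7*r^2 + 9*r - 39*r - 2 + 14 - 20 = 8*d^3 + d^2*(-32*r - 28) + d*(14*r^2 + 76*r + 28) - 7*r^2 - 30*r - 8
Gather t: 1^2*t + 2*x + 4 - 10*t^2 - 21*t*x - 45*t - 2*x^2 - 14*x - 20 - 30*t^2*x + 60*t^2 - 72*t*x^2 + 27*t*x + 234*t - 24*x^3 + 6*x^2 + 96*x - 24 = t^2*(50 - 30*x) + t*(-72*x^2 + 6*x + 190) - 24*x^3 + 4*x^2 + 84*x - 40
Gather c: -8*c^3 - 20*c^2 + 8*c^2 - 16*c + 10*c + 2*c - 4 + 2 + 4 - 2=-8*c^3 - 12*c^2 - 4*c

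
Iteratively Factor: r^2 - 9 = (r - 3)*(r + 3)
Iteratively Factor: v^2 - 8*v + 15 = (v - 5)*(v - 3)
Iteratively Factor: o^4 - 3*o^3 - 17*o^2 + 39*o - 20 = (o - 1)*(o^3 - 2*o^2 - 19*o + 20) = (o - 1)^2*(o^2 - o - 20) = (o - 5)*(o - 1)^2*(o + 4)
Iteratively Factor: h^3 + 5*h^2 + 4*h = (h + 4)*(h^2 + h) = h*(h + 4)*(h + 1)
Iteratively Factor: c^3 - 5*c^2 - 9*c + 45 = (c - 5)*(c^2 - 9) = (c - 5)*(c + 3)*(c - 3)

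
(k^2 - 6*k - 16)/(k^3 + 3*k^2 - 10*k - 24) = (k - 8)/(k^2 + k - 12)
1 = 1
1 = 1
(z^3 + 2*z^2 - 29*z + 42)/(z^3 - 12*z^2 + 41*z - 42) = (z + 7)/(z - 7)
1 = 1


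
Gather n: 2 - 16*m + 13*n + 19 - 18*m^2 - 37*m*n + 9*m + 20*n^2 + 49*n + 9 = -18*m^2 - 7*m + 20*n^2 + n*(62 - 37*m) + 30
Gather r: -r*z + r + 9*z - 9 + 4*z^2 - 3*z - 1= r*(1 - z) + 4*z^2 + 6*z - 10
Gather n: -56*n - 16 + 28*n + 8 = -28*n - 8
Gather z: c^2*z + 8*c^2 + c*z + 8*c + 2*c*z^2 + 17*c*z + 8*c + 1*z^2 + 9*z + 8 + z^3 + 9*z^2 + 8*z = 8*c^2 + 16*c + z^3 + z^2*(2*c + 10) + z*(c^2 + 18*c + 17) + 8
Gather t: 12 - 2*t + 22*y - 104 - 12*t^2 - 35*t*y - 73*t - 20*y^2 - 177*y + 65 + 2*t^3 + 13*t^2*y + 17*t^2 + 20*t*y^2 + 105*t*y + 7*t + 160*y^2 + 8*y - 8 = 2*t^3 + t^2*(13*y + 5) + t*(20*y^2 + 70*y - 68) + 140*y^2 - 147*y - 35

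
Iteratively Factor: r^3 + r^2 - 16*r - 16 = (r + 4)*(r^2 - 3*r - 4) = (r - 4)*(r + 4)*(r + 1)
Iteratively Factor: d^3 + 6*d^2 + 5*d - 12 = (d - 1)*(d^2 + 7*d + 12) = (d - 1)*(d + 3)*(d + 4)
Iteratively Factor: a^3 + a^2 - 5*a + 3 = (a - 1)*(a^2 + 2*a - 3) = (a - 1)*(a + 3)*(a - 1)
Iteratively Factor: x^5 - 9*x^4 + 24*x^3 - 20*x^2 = (x - 2)*(x^4 - 7*x^3 + 10*x^2) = (x - 2)^2*(x^3 - 5*x^2) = (x - 5)*(x - 2)^2*(x^2) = x*(x - 5)*(x - 2)^2*(x)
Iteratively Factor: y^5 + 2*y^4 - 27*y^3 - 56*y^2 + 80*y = (y - 5)*(y^4 + 7*y^3 + 8*y^2 - 16*y) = (y - 5)*(y + 4)*(y^3 + 3*y^2 - 4*y) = (y - 5)*(y - 1)*(y + 4)*(y^2 + 4*y) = (y - 5)*(y - 1)*(y + 4)^2*(y)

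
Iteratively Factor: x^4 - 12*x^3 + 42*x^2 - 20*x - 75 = (x - 5)*(x^3 - 7*x^2 + 7*x + 15) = (x - 5)^2*(x^2 - 2*x - 3) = (x - 5)^2*(x - 3)*(x + 1)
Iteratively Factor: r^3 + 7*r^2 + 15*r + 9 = (r + 1)*(r^2 + 6*r + 9) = (r + 1)*(r + 3)*(r + 3)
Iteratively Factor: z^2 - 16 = (z + 4)*(z - 4)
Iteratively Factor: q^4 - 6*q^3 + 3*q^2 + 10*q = (q)*(q^3 - 6*q^2 + 3*q + 10) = q*(q + 1)*(q^2 - 7*q + 10) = q*(q - 5)*(q + 1)*(q - 2)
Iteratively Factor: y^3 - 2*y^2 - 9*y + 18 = (y - 2)*(y^2 - 9) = (y - 2)*(y + 3)*(y - 3)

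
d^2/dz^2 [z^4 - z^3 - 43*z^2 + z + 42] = 12*z^2 - 6*z - 86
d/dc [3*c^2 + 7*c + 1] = 6*c + 7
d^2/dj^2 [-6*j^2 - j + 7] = -12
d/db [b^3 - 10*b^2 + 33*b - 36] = 3*b^2 - 20*b + 33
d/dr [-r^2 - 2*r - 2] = -2*r - 2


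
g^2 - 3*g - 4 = (g - 4)*(g + 1)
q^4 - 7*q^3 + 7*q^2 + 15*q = q*(q - 5)*(q - 3)*(q + 1)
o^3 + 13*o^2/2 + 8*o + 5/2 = (o + 1/2)*(o + 1)*(o + 5)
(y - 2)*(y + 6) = y^2 + 4*y - 12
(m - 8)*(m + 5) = m^2 - 3*m - 40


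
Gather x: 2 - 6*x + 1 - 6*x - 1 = 2 - 12*x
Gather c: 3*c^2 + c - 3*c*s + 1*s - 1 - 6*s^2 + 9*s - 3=3*c^2 + c*(1 - 3*s) - 6*s^2 + 10*s - 4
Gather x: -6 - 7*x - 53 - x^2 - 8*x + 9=-x^2 - 15*x - 50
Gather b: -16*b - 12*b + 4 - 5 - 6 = -28*b - 7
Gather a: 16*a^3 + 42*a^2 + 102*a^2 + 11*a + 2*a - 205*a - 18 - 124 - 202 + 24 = 16*a^3 + 144*a^2 - 192*a - 320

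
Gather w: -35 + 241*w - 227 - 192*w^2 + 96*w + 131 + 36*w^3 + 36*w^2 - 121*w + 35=36*w^3 - 156*w^2 + 216*w - 96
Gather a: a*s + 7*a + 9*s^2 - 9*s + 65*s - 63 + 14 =a*(s + 7) + 9*s^2 + 56*s - 49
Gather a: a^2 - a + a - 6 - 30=a^2 - 36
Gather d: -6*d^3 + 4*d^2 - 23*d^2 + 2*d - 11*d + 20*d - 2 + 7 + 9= -6*d^3 - 19*d^2 + 11*d + 14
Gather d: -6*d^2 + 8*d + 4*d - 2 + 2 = -6*d^2 + 12*d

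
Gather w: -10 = -10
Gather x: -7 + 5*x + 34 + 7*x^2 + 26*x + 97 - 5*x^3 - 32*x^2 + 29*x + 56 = -5*x^3 - 25*x^2 + 60*x + 180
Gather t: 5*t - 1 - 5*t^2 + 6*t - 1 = -5*t^2 + 11*t - 2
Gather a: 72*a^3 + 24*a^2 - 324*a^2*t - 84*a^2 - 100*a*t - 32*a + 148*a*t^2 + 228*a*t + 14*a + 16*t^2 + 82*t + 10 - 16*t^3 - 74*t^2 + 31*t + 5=72*a^3 + a^2*(-324*t - 60) + a*(148*t^2 + 128*t - 18) - 16*t^3 - 58*t^2 + 113*t + 15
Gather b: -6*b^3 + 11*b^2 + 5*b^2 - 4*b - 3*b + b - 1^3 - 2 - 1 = -6*b^3 + 16*b^2 - 6*b - 4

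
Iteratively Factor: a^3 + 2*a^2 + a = (a + 1)*(a^2 + a) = a*(a + 1)*(a + 1)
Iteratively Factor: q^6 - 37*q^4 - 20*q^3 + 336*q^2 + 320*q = (q - 5)*(q^5 + 5*q^4 - 12*q^3 - 80*q^2 - 64*q) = (q - 5)*(q - 4)*(q^4 + 9*q^3 + 24*q^2 + 16*q) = (q - 5)*(q - 4)*(q + 4)*(q^3 + 5*q^2 + 4*q) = (q - 5)*(q - 4)*(q + 1)*(q + 4)*(q^2 + 4*q) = q*(q - 5)*(q - 4)*(q + 1)*(q + 4)*(q + 4)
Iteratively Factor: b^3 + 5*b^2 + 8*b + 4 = (b + 1)*(b^2 + 4*b + 4) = (b + 1)*(b + 2)*(b + 2)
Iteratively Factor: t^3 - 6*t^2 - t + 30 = (t - 5)*(t^2 - t - 6) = (t - 5)*(t - 3)*(t + 2)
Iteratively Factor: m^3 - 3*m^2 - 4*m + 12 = (m + 2)*(m^2 - 5*m + 6) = (m - 2)*(m + 2)*(m - 3)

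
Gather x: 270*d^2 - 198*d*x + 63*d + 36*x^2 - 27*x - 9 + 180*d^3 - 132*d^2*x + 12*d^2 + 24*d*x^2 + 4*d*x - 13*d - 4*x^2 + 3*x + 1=180*d^3 + 282*d^2 + 50*d + x^2*(24*d + 32) + x*(-132*d^2 - 194*d - 24) - 8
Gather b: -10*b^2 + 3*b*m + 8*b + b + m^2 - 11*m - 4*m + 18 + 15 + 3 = -10*b^2 + b*(3*m + 9) + m^2 - 15*m + 36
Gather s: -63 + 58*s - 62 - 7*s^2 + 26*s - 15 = -7*s^2 + 84*s - 140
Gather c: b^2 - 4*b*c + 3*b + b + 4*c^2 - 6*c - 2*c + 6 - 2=b^2 + 4*b + 4*c^2 + c*(-4*b - 8) + 4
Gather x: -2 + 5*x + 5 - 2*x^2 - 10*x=-2*x^2 - 5*x + 3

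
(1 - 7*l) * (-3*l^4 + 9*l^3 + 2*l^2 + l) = 21*l^5 - 66*l^4 - 5*l^3 - 5*l^2 + l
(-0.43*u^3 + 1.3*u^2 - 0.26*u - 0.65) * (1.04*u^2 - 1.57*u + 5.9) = -0.4472*u^5 + 2.0271*u^4 - 4.8484*u^3 + 7.4022*u^2 - 0.5135*u - 3.835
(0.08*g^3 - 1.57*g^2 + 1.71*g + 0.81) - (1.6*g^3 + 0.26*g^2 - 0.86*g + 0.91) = -1.52*g^3 - 1.83*g^2 + 2.57*g - 0.1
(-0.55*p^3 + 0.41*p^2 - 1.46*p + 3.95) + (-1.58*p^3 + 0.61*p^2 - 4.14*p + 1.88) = -2.13*p^3 + 1.02*p^2 - 5.6*p + 5.83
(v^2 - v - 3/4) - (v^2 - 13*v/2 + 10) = 11*v/2 - 43/4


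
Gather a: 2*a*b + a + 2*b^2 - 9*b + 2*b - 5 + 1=a*(2*b + 1) + 2*b^2 - 7*b - 4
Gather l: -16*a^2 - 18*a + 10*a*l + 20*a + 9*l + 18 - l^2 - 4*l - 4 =-16*a^2 + 2*a - l^2 + l*(10*a + 5) + 14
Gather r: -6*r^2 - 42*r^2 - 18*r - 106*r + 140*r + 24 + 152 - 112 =-48*r^2 + 16*r + 64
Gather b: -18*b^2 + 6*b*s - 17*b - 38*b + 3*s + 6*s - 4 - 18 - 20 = -18*b^2 + b*(6*s - 55) + 9*s - 42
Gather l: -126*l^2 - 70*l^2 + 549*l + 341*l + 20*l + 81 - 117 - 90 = -196*l^2 + 910*l - 126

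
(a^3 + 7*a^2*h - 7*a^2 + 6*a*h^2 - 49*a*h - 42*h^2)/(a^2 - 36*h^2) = (a^2 + a*h - 7*a - 7*h)/(a - 6*h)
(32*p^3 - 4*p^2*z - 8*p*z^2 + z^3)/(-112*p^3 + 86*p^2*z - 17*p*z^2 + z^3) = (2*p + z)/(-7*p + z)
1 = 1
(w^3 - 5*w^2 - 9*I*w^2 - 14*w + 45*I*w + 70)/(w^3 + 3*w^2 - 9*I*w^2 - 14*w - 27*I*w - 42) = (w - 5)/(w + 3)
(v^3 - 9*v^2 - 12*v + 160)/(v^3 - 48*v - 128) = (v - 5)/(v + 4)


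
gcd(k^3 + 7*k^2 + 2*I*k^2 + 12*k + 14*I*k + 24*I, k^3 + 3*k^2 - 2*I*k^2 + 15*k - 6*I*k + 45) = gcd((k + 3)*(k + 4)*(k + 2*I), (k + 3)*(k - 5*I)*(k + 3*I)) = k + 3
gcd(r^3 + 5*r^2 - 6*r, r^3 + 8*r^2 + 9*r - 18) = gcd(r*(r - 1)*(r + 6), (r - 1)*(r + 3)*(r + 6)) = r^2 + 5*r - 6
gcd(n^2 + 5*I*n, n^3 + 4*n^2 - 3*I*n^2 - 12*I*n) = n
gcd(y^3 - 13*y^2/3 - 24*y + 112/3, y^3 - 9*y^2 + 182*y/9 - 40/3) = y - 4/3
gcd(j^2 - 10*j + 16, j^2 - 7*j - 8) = j - 8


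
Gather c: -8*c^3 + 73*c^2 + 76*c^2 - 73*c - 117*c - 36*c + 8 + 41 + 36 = -8*c^3 + 149*c^2 - 226*c + 85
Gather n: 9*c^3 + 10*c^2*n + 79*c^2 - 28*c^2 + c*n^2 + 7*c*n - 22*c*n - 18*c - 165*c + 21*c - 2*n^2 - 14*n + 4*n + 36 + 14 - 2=9*c^3 + 51*c^2 - 162*c + n^2*(c - 2) + n*(10*c^2 - 15*c - 10) + 48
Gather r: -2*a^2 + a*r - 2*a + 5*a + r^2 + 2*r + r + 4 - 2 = -2*a^2 + 3*a + r^2 + r*(a + 3) + 2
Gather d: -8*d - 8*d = -16*d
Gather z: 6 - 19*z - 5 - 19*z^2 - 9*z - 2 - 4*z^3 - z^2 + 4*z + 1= -4*z^3 - 20*z^2 - 24*z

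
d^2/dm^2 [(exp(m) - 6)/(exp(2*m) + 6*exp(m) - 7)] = (exp(4*m) - 30*exp(3*m) - 66*exp(2*m) - 342*exp(m) - 203)*exp(m)/(exp(6*m) + 18*exp(5*m) + 87*exp(4*m) - 36*exp(3*m) - 609*exp(2*m) + 882*exp(m) - 343)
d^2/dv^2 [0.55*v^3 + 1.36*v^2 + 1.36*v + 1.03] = 3.3*v + 2.72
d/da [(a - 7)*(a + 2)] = 2*a - 5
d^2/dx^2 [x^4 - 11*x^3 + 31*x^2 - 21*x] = 12*x^2 - 66*x + 62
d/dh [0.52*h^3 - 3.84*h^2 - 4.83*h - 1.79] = 1.56*h^2 - 7.68*h - 4.83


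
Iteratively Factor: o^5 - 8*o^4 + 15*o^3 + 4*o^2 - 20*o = (o)*(o^4 - 8*o^3 + 15*o^2 + 4*o - 20) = o*(o - 5)*(o^3 - 3*o^2 + 4) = o*(o - 5)*(o + 1)*(o^2 - 4*o + 4) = o*(o - 5)*(o - 2)*(o + 1)*(o - 2)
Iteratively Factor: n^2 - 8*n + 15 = (n - 5)*(n - 3)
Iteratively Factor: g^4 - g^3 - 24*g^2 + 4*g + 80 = (g - 5)*(g^3 + 4*g^2 - 4*g - 16) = (g - 5)*(g - 2)*(g^2 + 6*g + 8) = (g - 5)*(g - 2)*(g + 4)*(g + 2)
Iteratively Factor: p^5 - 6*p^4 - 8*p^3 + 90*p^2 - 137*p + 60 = (p + 4)*(p^4 - 10*p^3 + 32*p^2 - 38*p + 15) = (p - 5)*(p + 4)*(p^3 - 5*p^2 + 7*p - 3) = (p - 5)*(p - 3)*(p + 4)*(p^2 - 2*p + 1) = (p - 5)*(p - 3)*(p - 1)*(p + 4)*(p - 1)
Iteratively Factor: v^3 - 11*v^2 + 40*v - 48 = (v - 4)*(v^2 - 7*v + 12) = (v - 4)^2*(v - 3)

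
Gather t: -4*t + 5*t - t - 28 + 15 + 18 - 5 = 0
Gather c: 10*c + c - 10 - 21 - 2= 11*c - 33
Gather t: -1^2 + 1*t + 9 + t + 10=2*t + 18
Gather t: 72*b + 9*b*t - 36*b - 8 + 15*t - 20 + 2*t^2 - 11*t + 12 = 36*b + 2*t^2 + t*(9*b + 4) - 16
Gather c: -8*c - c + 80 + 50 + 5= 135 - 9*c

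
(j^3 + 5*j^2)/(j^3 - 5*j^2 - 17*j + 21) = j^2*(j + 5)/(j^3 - 5*j^2 - 17*j + 21)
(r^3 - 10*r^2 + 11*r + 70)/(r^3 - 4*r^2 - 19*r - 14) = (r - 5)/(r + 1)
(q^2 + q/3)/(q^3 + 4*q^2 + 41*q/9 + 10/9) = 3*q/(3*q^2 + 11*q + 10)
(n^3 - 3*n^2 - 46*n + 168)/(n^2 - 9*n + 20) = (n^2 + n - 42)/(n - 5)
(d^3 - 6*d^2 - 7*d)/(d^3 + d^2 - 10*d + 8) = d*(d^2 - 6*d - 7)/(d^3 + d^2 - 10*d + 8)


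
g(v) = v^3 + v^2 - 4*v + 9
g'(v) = 3*v^2 + 2*v - 4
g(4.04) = 75.10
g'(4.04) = 53.04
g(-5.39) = -96.98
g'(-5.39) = 72.38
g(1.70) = 10.00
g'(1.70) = 8.07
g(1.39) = 8.06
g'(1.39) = 4.58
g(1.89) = 11.76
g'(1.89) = 10.50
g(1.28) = 7.62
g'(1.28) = 3.48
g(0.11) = 8.57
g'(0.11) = -3.74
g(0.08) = 8.69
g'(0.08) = -3.82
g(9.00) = 783.00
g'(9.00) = 257.00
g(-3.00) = 3.00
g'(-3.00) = 17.00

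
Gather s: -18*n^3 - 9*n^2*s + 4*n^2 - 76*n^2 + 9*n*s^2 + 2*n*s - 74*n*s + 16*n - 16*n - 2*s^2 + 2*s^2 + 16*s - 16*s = -18*n^3 - 72*n^2 + 9*n*s^2 + s*(-9*n^2 - 72*n)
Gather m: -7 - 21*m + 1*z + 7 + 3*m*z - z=m*(3*z - 21)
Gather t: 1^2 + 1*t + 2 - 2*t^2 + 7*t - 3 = -2*t^2 + 8*t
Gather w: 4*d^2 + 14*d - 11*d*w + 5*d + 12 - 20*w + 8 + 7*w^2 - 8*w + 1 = 4*d^2 + 19*d + 7*w^2 + w*(-11*d - 28) + 21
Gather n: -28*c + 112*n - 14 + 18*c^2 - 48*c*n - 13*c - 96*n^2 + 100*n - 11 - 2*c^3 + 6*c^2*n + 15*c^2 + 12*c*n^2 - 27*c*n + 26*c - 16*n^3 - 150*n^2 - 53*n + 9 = -2*c^3 + 33*c^2 - 15*c - 16*n^3 + n^2*(12*c - 246) + n*(6*c^2 - 75*c + 159) - 16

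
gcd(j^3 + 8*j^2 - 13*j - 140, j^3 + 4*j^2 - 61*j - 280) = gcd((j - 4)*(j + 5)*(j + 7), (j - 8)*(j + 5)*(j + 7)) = j^2 + 12*j + 35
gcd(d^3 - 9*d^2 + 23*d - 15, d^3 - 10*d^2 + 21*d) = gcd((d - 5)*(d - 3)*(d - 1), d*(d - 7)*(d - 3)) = d - 3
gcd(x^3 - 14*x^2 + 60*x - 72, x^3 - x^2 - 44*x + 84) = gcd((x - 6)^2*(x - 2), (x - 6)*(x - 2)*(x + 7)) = x^2 - 8*x + 12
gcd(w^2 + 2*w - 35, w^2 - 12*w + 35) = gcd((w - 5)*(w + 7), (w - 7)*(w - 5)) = w - 5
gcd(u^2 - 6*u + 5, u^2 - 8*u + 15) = u - 5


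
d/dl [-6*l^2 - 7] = -12*l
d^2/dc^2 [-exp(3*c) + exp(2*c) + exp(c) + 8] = (-9*exp(2*c) + 4*exp(c) + 1)*exp(c)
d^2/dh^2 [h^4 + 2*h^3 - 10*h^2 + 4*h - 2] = 12*h^2 + 12*h - 20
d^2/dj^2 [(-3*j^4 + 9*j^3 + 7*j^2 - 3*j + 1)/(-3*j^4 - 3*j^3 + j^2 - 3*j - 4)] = 2*(-108*j^9 - 162*j^8 - 270*j^7 + 198*j^6 + 1701*j^5 + 1755*j^4 + 360*j^3 - 294*j^2 - 351*j - 161)/(27*j^12 + 81*j^11 + 54*j^10 + 54*j^9 + 252*j^8 + 252*j^7 + 62*j^6 + 234*j^5 + 345*j^4 + 99*j^3 + 60*j^2 + 144*j + 64)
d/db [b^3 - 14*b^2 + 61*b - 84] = 3*b^2 - 28*b + 61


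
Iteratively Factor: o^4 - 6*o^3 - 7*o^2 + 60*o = (o)*(o^3 - 6*o^2 - 7*o + 60) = o*(o - 5)*(o^2 - o - 12) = o*(o - 5)*(o - 4)*(o + 3)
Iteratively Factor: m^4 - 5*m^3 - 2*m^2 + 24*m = (m - 3)*(m^3 - 2*m^2 - 8*m) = (m - 3)*(m + 2)*(m^2 - 4*m) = (m - 4)*(m - 3)*(m + 2)*(m)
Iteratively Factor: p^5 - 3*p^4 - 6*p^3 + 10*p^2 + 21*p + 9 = (p + 1)*(p^4 - 4*p^3 - 2*p^2 + 12*p + 9) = (p + 1)^2*(p^3 - 5*p^2 + 3*p + 9) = (p - 3)*(p + 1)^2*(p^2 - 2*p - 3) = (p - 3)^2*(p + 1)^2*(p + 1)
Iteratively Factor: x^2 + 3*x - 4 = (x + 4)*(x - 1)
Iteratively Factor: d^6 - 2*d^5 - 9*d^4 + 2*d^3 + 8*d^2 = (d + 1)*(d^5 - 3*d^4 - 6*d^3 + 8*d^2) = d*(d + 1)*(d^4 - 3*d^3 - 6*d^2 + 8*d) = d*(d + 1)*(d + 2)*(d^3 - 5*d^2 + 4*d) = d*(d - 4)*(d + 1)*(d + 2)*(d^2 - d) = d^2*(d - 4)*(d + 1)*(d + 2)*(d - 1)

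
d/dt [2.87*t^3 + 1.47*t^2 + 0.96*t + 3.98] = 8.61*t^2 + 2.94*t + 0.96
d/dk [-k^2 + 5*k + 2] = 5 - 2*k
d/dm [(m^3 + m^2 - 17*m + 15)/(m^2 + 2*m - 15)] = 1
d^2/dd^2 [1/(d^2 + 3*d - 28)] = 2*(-d^2 - 3*d + (2*d + 3)^2 + 28)/(d^2 + 3*d - 28)^3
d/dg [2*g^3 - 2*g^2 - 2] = 2*g*(3*g - 2)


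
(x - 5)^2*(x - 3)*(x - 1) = x^4 - 14*x^3 + 68*x^2 - 130*x + 75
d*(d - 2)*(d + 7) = d^3 + 5*d^2 - 14*d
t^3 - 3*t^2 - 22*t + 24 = (t - 6)*(t - 1)*(t + 4)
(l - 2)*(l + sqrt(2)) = l^2 - 2*l + sqrt(2)*l - 2*sqrt(2)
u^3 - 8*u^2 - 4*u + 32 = (u - 8)*(u - 2)*(u + 2)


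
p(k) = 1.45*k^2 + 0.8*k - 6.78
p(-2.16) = -1.74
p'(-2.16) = -5.46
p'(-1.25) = -2.82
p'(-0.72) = -1.29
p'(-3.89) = -10.48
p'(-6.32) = -17.53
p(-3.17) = 5.25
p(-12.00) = 192.42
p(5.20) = 36.59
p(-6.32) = 46.08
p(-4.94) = 24.65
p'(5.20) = 15.88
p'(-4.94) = -13.53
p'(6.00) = 18.20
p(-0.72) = -6.60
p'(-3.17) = -8.39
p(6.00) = 50.22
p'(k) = 2.9*k + 0.8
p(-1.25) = -5.51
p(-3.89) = 12.05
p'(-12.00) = -34.00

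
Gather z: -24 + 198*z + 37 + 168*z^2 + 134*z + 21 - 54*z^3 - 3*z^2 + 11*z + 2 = -54*z^3 + 165*z^2 + 343*z + 36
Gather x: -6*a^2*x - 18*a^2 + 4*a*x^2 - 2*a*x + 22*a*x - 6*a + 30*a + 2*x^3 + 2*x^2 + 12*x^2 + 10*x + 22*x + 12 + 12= -18*a^2 + 24*a + 2*x^3 + x^2*(4*a + 14) + x*(-6*a^2 + 20*a + 32) + 24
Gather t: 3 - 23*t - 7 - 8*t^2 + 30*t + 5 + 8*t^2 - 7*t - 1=0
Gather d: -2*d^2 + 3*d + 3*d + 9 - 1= -2*d^2 + 6*d + 8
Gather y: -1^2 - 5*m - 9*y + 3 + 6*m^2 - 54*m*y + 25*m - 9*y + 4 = 6*m^2 + 20*m + y*(-54*m - 18) + 6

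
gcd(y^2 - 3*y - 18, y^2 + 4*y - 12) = 1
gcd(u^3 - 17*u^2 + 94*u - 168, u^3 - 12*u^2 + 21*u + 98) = u - 7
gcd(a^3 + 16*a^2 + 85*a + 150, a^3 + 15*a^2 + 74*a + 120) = a^2 + 11*a + 30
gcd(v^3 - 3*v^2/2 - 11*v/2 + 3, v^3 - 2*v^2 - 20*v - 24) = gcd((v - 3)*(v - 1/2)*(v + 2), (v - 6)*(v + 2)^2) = v + 2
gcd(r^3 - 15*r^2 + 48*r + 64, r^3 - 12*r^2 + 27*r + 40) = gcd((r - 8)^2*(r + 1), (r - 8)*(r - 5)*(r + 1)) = r^2 - 7*r - 8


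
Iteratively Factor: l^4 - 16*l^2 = (l)*(l^3 - 16*l) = l*(l + 4)*(l^2 - 4*l) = l^2*(l + 4)*(l - 4)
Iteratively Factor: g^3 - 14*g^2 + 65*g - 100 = (g - 5)*(g^2 - 9*g + 20) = (g - 5)*(g - 4)*(g - 5)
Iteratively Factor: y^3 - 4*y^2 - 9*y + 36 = (y - 4)*(y^2 - 9) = (y - 4)*(y + 3)*(y - 3)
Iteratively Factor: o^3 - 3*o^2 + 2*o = (o)*(o^2 - 3*o + 2) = o*(o - 1)*(o - 2)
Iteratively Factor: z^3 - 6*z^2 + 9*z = (z - 3)*(z^2 - 3*z) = (z - 3)^2*(z)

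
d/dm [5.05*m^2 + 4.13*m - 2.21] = 10.1*m + 4.13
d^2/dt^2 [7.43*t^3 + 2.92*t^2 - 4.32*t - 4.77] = 44.58*t + 5.84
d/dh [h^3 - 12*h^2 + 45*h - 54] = 3*h^2 - 24*h + 45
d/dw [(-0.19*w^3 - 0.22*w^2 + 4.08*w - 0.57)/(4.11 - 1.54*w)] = (0.5852*w^3 - 2.0039*w^2 - 1.8084*w + 15.891)/(2.3716*w^2 - 12.6588*w + 16.8921)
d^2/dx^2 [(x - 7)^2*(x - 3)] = 6*x - 34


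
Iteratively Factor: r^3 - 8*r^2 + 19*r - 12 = (r - 3)*(r^2 - 5*r + 4) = (r - 3)*(r - 1)*(r - 4)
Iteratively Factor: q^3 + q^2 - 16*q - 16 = (q + 4)*(q^2 - 3*q - 4) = (q + 1)*(q + 4)*(q - 4)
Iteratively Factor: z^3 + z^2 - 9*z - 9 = (z + 1)*(z^2 - 9) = (z + 1)*(z + 3)*(z - 3)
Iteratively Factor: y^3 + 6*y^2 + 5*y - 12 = (y - 1)*(y^2 + 7*y + 12) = (y - 1)*(y + 3)*(y + 4)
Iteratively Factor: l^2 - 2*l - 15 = (l + 3)*(l - 5)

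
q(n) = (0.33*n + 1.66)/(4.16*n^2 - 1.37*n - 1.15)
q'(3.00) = -0.05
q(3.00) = 0.08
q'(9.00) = -0.00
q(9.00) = 0.01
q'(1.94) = -0.21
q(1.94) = 0.19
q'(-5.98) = 0.00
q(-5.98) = -0.00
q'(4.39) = -0.02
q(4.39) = 0.04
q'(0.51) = -9.37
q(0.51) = -2.38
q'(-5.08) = 0.00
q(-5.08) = -0.00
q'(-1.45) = 0.21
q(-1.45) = 0.12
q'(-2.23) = 0.05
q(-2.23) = 0.04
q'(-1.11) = 0.51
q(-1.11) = 0.24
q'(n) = (1.37 - 8.32*n)*(0.33*n + 1.66)/(4.16*n^2 - 1.37*n - 1.15)^2 + 0.33/(4.16*n^2 - 1.37*n - 1.15)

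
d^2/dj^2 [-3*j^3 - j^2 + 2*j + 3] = -18*j - 2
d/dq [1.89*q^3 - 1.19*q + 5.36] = 5.67*q^2 - 1.19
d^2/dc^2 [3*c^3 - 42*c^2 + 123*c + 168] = 18*c - 84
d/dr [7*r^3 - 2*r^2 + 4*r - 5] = 21*r^2 - 4*r + 4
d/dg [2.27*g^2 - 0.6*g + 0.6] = 4.54*g - 0.6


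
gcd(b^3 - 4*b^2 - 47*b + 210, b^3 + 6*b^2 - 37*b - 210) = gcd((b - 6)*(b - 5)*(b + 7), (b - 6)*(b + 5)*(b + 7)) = b^2 + b - 42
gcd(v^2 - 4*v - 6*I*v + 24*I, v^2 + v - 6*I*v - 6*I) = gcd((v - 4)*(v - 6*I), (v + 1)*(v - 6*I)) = v - 6*I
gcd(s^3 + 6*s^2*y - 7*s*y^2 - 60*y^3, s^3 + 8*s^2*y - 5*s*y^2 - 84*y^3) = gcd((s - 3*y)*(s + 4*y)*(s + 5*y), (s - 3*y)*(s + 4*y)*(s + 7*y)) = -s^2 - s*y + 12*y^2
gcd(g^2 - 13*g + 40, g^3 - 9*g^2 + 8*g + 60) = g - 5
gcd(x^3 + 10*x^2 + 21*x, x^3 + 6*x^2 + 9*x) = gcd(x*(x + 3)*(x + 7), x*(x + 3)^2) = x^2 + 3*x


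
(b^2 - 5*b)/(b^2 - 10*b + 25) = b/(b - 5)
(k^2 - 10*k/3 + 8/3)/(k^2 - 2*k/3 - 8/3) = (3*k - 4)/(3*k + 4)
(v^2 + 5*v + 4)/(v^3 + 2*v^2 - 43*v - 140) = (v + 1)/(v^2 - 2*v - 35)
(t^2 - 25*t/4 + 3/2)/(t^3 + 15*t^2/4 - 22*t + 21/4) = (t - 6)/(t^2 + 4*t - 21)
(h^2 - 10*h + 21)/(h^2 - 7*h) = (h - 3)/h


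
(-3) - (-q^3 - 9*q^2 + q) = q^3 + 9*q^2 - q - 3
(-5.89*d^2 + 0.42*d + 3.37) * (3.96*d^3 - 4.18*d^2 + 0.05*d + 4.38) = -23.3244*d^5 + 26.2834*d^4 + 11.2951*d^3 - 39.8638*d^2 + 2.0081*d + 14.7606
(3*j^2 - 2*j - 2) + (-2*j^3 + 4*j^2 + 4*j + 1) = -2*j^3 + 7*j^2 + 2*j - 1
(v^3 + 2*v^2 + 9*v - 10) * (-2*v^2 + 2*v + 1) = -2*v^5 - 2*v^4 - 13*v^3 + 40*v^2 - 11*v - 10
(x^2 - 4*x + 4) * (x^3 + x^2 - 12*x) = x^5 - 3*x^4 - 12*x^3 + 52*x^2 - 48*x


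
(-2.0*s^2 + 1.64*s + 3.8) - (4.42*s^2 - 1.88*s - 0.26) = -6.42*s^2 + 3.52*s + 4.06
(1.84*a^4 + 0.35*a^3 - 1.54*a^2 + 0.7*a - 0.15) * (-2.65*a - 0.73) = -4.876*a^5 - 2.2707*a^4 + 3.8255*a^3 - 0.7308*a^2 - 0.1135*a + 0.1095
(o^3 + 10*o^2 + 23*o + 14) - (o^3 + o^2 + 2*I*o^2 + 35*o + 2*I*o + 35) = 9*o^2 - 2*I*o^2 - 12*o - 2*I*o - 21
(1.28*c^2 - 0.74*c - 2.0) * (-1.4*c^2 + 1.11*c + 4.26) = -1.792*c^4 + 2.4568*c^3 + 7.4314*c^2 - 5.3724*c - 8.52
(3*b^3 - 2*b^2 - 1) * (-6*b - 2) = -18*b^4 + 6*b^3 + 4*b^2 + 6*b + 2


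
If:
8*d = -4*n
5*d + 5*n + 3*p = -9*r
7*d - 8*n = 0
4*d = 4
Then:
No Solution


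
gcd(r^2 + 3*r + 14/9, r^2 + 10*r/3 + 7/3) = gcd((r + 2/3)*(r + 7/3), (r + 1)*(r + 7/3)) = r + 7/3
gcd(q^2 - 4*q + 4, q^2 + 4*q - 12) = q - 2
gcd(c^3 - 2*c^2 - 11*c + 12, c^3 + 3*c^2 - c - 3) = c^2 + 2*c - 3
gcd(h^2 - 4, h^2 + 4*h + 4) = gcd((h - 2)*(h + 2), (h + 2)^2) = h + 2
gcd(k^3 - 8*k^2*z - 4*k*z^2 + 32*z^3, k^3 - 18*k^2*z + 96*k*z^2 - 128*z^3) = k^2 - 10*k*z + 16*z^2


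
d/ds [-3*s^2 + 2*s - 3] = 2 - 6*s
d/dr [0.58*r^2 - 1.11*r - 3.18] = 1.16*r - 1.11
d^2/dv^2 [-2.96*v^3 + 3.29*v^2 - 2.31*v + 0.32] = 6.58 - 17.76*v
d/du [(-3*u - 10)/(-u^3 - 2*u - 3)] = (3*u^3 + 6*u - (3*u + 10)*(3*u^2 + 2) + 9)/(u^3 + 2*u + 3)^2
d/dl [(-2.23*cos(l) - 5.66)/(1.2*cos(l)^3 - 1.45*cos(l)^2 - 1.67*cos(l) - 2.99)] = (-5.352*cos(l)^3 - 17.1425*cos(l)^2 + 16.414*cos(l) + 2.7845)*sin(l)/(1.44*cos(l)^6 - 3.48*cos(l)^5 - 1.9055*cos(l)^4 - 2.333*cos(l)^3 + 11.4599*cos(l)^2 + 9.9866*cos(l) + 8.9401)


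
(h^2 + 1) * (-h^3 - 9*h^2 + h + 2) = -h^5 - 9*h^4 - 7*h^2 + h + 2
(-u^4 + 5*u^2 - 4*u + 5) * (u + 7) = -u^5 - 7*u^4 + 5*u^3 + 31*u^2 - 23*u + 35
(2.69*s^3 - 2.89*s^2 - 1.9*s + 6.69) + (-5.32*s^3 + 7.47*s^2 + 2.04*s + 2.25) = -2.63*s^3 + 4.58*s^2 + 0.14*s + 8.94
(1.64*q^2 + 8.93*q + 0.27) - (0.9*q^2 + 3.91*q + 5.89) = 0.74*q^2 + 5.02*q - 5.62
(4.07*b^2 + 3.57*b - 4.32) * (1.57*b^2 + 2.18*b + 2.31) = 6.3899*b^4 + 14.4775*b^3 + 10.4019*b^2 - 1.1709*b - 9.9792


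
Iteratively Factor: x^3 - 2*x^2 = (x - 2)*(x^2) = x*(x - 2)*(x)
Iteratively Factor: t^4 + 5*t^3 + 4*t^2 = (t)*(t^3 + 5*t^2 + 4*t) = t*(t + 4)*(t^2 + t) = t^2*(t + 4)*(t + 1)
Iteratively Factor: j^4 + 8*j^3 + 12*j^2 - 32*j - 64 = (j + 4)*(j^3 + 4*j^2 - 4*j - 16) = (j + 4)^2*(j^2 - 4) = (j - 2)*(j + 4)^2*(j + 2)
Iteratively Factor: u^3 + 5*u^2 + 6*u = (u + 2)*(u^2 + 3*u) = u*(u + 2)*(u + 3)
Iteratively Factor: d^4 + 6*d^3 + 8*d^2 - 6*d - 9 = (d - 1)*(d^3 + 7*d^2 + 15*d + 9) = (d - 1)*(d + 3)*(d^2 + 4*d + 3) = (d - 1)*(d + 3)^2*(d + 1)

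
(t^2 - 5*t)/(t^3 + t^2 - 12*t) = (t - 5)/(t^2 + t - 12)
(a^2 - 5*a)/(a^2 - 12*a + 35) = a/(a - 7)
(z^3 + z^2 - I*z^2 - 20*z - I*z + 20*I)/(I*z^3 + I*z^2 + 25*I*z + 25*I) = (-I*z^3 - z^2*(1 + I) + z*(-1 + 20*I) + 20)/(z^3 + z^2 + 25*z + 25)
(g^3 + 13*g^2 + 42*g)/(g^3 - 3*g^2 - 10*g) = (g^2 + 13*g + 42)/(g^2 - 3*g - 10)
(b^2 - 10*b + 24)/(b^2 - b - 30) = (b - 4)/(b + 5)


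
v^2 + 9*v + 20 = (v + 4)*(v + 5)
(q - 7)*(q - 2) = q^2 - 9*q + 14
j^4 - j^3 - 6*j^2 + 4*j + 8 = (j - 2)^2*(j + 1)*(j + 2)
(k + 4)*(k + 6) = k^2 + 10*k + 24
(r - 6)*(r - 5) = r^2 - 11*r + 30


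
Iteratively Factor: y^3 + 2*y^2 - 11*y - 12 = (y + 1)*(y^2 + y - 12) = (y - 3)*(y + 1)*(y + 4)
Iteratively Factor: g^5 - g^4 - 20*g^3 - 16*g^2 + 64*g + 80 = (g + 2)*(g^4 - 3*g^3 - 14*g^2 + 12*g + 40) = (g + 2)^2*(g^3 - 5*g^2 - 4*g + 20) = (g + 2)^3*(g^2 - 7*g + 10) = (g - 2)*(g + 2)^3*(g - 5)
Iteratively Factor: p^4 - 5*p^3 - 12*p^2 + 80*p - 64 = (p - 1)*(p^3 - 4*p^2 - 16*p + 64) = (p - 4)*(p - 1)*(p^2 - 16) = (p - 4)*(p - 1)*(p + 4)*(p - 4)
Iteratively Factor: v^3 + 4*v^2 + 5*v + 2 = (v + 2)*(v^2 + 2*v + 1) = (v + 1)*(v + 2)*(v + 1)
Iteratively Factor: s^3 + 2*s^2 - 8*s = (s - 2)*(s^2 + 4*s) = s*(s - 2)*(s + 4)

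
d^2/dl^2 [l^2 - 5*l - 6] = 2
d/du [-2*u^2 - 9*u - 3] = -4*u - 9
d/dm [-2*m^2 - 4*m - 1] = -4*m - 4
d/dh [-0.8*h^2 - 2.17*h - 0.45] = -1.6*h - 2.17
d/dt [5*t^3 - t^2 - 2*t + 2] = 15*t^2 - 2*t - 2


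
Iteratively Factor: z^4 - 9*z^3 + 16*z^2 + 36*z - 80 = (z - 5)*(z^3 - 4*z^2 - 4*z + 16) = (z - 5)*(z + 2)*(z^2 - 6*z + 8) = (z - 5)*(z - 2)*(z + 2)*(z - 4)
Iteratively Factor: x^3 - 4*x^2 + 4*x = (x)*(x^2 - 4*x + 4) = x*(x - 2)*(x - 2)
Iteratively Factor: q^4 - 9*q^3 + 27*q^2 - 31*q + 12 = (q - 1)*(q^3 - 8*q^2 + 19*q - 12) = (q - 4)*(q - 1)*(q^2 - 4*q + 3) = (q - 4)*(q - 3)*(q - 1)*(q - 1)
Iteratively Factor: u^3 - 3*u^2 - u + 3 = (u - 3)*(u^2 - 1) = (u - 3)*(u + 1)*(u - 1)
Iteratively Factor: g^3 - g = (g - 1)*(g^2 + g) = g*(g - 1)*(g + 1)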